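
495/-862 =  - 495/862 = -0.57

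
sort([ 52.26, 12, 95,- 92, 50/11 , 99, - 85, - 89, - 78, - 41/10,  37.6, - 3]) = [ - 92, - 89, - 85, - 78 , - 41/10, - 3,  50/11, 12, 37.6, 52.26, 95,99 ]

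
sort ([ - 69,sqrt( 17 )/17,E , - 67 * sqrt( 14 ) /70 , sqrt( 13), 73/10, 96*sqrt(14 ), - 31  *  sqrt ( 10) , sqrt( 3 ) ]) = [ - 31*sqrt(10), - 69,-67 * sqrt( 14 )/70,sqrt ( 17)/17, sqrt ( 3 ) , E, sqrt( 13),  73/10,96*sqrt(14 )] 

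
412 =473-61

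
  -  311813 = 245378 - 557191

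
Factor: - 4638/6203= -2^1*3^1* 773^1  *  6203^(  -  1 ) 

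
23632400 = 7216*3275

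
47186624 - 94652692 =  - 47466068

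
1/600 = 1/600=0.00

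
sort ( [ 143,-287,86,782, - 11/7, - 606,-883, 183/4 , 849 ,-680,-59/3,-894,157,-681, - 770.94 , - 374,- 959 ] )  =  [-959,  -  894, - 883, - 770.94,-681, - 680, - 606 ,-374, - 287,-59/3,-11/7, 183/4,86, 143,157,782, 849] 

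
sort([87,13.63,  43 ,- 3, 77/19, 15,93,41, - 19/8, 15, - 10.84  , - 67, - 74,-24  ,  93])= [ - 74 ,-67, - 24, - 10.84, - 3, - 19/8 , 77/19, 13.63 , 15,15,  41, 43, 87 , 93,93 ] 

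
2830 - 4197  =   - 1367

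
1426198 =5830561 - 4404363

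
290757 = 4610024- 4319267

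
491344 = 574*856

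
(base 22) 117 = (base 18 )1A9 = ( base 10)513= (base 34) f3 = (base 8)1001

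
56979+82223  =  139202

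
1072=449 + 623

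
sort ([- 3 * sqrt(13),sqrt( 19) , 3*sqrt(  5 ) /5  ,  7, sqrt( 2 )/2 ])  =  [ - 3*sqrt(13),sqrt( 2)/2 , 3*sqrt( 5) /5, sqrt( 19 ) , 7]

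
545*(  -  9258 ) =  - 5045610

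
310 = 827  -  517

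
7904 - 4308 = 3596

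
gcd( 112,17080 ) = 56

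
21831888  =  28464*767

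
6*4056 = 24336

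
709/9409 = 709/9409 = 0.08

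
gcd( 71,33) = 1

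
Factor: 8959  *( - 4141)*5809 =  - 17^2 * 31^1*37^1*41^1 * 101^1 * 157^1 = - 215509363171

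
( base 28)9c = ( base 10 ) 264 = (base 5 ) 2024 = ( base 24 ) b0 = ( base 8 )410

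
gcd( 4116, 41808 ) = 12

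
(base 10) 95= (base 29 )38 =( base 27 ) 3E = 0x5f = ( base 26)3H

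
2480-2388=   92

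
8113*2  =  16226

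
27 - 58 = -31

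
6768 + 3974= 10742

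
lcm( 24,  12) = 24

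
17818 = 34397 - 16579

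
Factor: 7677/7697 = 3^2*43^( - 1 )* 179^( - 1)*853^1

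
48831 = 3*16277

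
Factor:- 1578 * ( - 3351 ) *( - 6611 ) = -2^1 * 3^2*11^1 * 263^1*601^1*1117^1 = -34958161458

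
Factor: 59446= 2^1*29723^1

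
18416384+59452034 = 77868418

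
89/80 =89/80 =1.11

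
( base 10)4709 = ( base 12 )2885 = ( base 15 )15de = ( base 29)5HB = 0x1265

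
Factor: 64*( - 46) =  - 2944= - 2^7 * 23^1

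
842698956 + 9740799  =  852439755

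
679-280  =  399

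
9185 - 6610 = 2575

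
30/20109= 10/6703 = 0.00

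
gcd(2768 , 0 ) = 2768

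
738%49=3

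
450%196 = 58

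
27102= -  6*(- 4517)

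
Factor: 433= 433^1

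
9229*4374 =40367646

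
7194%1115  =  504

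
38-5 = 33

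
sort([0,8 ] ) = [ 0,8]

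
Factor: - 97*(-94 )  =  9118=2^1*47^1* 97^1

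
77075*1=77075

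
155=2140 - 1985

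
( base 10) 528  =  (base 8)1020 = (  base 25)l3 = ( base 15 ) 253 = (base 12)380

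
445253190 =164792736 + 280460454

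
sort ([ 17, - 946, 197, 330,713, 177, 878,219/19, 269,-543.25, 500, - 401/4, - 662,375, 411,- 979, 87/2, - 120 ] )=[ - 979, - 946, -662  ,- 543.25,- 120, - 401/4, 219/19,17, 87/2,177, 197,269,330,375 , 411,  500, 713,878]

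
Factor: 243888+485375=729263 =29^1*25147^1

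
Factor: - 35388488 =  - 2^3  *  19^1*232819^1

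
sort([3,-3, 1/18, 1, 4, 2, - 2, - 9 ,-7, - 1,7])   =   [ - 9,  -  7, - 3, - 2, - 1, 1/18, 1, 2, 3, 4, 7 ] 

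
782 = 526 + 256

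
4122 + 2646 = 6768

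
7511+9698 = 17209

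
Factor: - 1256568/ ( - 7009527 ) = 2^3*7^( - 1)*41^1 * 1277^1*333787^( -1 ) = 418856/2336509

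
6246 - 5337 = 909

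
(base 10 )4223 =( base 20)ab3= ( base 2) 1000001111111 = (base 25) 6IN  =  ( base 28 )5AN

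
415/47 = 415/47= 8.83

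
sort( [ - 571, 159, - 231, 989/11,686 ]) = [ - 571, - 231, 989/11, 159, 686] 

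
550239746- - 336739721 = 886979467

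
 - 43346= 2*( - 21673)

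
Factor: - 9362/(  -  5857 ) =2^1*31^1*151^1*5857^( - 1 )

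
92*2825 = 259900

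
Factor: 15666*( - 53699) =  - 841248534 = - 2^1*3^1*7^1  *  373^1 *53699^1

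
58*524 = 30392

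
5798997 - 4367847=1431150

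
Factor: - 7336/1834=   -2^2 = - 4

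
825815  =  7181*115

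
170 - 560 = - 390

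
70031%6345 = 236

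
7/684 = 7/684 =0.01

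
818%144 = 98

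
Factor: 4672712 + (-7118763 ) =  - 2446051   =  - 2446051^1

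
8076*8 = 64608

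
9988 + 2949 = 12937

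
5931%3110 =2821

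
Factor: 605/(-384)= - 2^( - 7) * 3^(-1)*5^1*11^2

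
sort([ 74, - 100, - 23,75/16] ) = [ - 100,-23, 75/16,74] 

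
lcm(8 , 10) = 40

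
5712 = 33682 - 27970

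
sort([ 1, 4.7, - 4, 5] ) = [ - 4,1, 4.7 , 5 ]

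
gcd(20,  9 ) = 1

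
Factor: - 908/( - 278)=2^1*139^( - 1 )*227^1 = 454/139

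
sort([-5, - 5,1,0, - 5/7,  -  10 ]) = [ - 10, - 5,  -  5, - 5/7,0, 1]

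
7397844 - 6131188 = 1266656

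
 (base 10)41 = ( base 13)32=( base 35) 16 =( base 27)1e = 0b101001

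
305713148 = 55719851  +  249993297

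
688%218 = 34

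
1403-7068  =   - 5665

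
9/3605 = 9/3605 = 0.00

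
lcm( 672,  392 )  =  4704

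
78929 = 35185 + 43744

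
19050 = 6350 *3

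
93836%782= 778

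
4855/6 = 809 + 1/6 =809.17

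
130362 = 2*65181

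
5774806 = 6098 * 947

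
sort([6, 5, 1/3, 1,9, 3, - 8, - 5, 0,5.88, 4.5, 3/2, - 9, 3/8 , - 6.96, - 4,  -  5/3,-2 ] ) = [ - 9, - 8, - 6.96, -5, - 4, - 2,-5/3, 0,1/3, 3/8,1,3/2,3,  4.5, 5, 5.88,6  ,  9 ]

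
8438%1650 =188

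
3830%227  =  198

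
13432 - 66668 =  - 53236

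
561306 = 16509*34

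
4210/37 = 4210/37 = 113.78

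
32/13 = 32/13 = 2.46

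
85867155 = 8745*9819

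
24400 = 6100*4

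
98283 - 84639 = 13644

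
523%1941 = 523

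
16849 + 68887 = 85736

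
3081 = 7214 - 4133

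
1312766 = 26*50491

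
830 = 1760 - 930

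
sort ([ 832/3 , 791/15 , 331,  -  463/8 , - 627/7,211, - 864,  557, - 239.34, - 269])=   [ - 864,  -  269  , - 239.34,-627/7, - 463/8, 791/15,  211,832/3, 331, 557]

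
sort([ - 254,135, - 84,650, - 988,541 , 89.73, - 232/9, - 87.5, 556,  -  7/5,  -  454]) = [ - 988,-454,  -  254, - 87.5, - 84, - 232/9,-7/5, 89.73, 135  ,  541,  556,650]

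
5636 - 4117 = 1519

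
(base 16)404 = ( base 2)10000000100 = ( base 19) 2G2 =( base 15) 488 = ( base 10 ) 1028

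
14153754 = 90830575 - 76676821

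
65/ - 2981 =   -  65/2981 = -0.02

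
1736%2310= 1736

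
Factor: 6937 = 7^1*991^1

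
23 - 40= - 17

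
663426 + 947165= 1610591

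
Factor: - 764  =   - 2^2*191^1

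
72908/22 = 3314  =  3314.00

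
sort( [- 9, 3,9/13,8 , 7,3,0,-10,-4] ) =[ - 10, - 9, - 4,0,9/13,3,3,7,8 ]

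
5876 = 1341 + 4535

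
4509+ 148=4657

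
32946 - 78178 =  -45232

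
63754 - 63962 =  - 208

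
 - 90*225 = -20250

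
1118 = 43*26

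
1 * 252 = 252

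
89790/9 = 29930/3 = 9976.67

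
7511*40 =300440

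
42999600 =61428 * 700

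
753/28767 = 251/9589 = 0.03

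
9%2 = 1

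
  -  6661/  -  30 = 6661/30 = 222.03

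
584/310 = 292/155 = 1.88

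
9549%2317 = 281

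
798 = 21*38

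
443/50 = 443/50 = 8.86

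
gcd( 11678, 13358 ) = 2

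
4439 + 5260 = 9699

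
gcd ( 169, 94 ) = 1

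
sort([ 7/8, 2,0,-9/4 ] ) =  [ - 9/4,  0,7/8, 2]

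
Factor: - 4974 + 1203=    - 3771 =- 3^2*419^1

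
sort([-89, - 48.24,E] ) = [ - 89, - 48.24,E]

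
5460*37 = 202020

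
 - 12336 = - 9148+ - 3188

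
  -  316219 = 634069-950288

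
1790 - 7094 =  - 5304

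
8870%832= 550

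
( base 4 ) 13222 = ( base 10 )490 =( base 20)14A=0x1EA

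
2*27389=54778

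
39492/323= 122+ 86/323 = 122.27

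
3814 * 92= 350888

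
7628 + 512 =8140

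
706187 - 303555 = 402632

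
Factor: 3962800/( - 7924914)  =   - 2^3*3^ (-2 )*5^2*397^(-1)*1109^(-1 )*9907^1 = -1981400/3962457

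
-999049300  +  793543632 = -205505668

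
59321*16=949136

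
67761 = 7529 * 9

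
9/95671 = 9/95671=0.00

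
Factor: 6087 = 3^1 * 2029^1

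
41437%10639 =9520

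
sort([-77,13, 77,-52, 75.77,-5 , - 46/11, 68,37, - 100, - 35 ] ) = [ - 100, - 77,  -  52, - 35,-5,-46/11,13,37, 68,75.77,77 ] 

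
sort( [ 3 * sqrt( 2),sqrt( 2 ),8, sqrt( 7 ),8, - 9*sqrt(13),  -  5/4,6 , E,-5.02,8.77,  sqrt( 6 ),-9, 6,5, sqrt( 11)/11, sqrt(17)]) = [-9*sqrt( 13 ), - 9, - 5.02,-5/4 , sqrt( 11 ) /11,sqrt(2),sqrt( 6 ),sqrt(7 ),E,  sqrt( 17),3*sqrt( 2),5,6,6 , 8, 8,8.77]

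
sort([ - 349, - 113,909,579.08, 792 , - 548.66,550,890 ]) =[ - 548.66, - 349, -113, 550, 579.08,792  ,  890, 909 ]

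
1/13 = 1/13 = 0.08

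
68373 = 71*963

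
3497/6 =582 + 5/6 = 582.83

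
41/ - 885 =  - 1 + 844/885= - 0.05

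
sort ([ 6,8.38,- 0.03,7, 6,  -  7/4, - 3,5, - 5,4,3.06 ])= [ - 5,-3, - 7/4,- 0.03,3.06, 4 , 5,6,6,  7,8.38 ] 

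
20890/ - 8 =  - 10445/4 = - 2611.25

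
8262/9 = 918 = 918.00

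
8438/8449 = 8438/8449 =1.00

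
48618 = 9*5402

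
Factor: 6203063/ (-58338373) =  - 17^( - 1 )*19^2*23^(-1) * 31^(-1 ) *4813^( - 1) * 17183^1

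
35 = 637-602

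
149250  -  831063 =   -  681813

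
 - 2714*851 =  - 2309614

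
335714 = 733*458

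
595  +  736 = 1331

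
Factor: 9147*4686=42862842=2^1*3^2 *11^1*71^1*3049^1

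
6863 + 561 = 7424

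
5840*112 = 654080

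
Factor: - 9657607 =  - 47^1*53^1*3877^1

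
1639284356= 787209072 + 852075284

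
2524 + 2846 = 5370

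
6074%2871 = 332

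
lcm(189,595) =16065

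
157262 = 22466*7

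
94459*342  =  32304978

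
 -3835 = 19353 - 23188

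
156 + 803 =959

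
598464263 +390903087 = 989367350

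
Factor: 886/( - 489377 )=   -  2^1 * 7^ (  -  1)*443^1*69911^( -1 ) 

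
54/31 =54/31 = 1.74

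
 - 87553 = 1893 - 89446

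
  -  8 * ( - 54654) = 437232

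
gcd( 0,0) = 0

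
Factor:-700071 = - 3^1*233357^1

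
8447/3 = 8447/3= 2815.67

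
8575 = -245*( - 35) 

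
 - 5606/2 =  - 2803=- 2803.00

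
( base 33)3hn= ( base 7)14141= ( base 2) 111100001011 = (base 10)3851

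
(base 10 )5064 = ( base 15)1779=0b1001111001000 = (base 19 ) E0A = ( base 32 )4U8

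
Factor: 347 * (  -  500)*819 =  - 2^2 *3^2*5^3* 7^1*13^1 * 347^1 = - 142096500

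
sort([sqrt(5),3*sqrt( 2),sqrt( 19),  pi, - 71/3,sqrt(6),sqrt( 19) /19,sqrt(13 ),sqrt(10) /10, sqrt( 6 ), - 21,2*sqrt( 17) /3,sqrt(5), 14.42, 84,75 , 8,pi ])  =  [ - 71/3, - 21,sqrt(19)/19,  sqrt (10)/10,sqrt( 5), sqrt(5 ) , sqrt( 6 ),sqrt ( 6),2 * sqrt(17 )/3,pi, pi,sqrt(13 ),3*sqrt(2),sqrt(19),8,  14.42,75, 84]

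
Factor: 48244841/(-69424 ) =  - 2^(-4)*4339^(-1)*48244841^1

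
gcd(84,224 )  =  28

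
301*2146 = 645946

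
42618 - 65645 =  - 23027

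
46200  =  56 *825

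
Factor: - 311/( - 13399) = 311^1*13399^( - 1 ) 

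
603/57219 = 201/19073 = 0.01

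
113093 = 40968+72125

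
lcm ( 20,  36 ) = 180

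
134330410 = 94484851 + 39845559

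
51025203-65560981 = -14535778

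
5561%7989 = 5561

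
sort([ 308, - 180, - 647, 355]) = [ - 647, - 180,308, 355 ]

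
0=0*7289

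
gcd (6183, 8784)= 9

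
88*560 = 49280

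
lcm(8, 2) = 8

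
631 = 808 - 177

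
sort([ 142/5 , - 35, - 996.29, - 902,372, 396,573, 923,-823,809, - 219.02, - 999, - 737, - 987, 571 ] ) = [ - 999, -996.29, - 987, - 902, -823,-737, - 219.02, - 35, 142/5,372, 396,571,573, 809, 923]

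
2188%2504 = 2188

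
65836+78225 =144061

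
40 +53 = 93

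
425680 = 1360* 313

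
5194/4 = 2597/2 = 1298.50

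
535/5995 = 107/1199= 0.09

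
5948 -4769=1179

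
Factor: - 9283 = - 9283^1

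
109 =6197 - 6088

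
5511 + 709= 6220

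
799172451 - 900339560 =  - 101167109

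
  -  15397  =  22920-38317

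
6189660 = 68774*90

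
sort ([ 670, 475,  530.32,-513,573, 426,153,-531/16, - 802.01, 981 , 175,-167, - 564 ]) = [ - 802.01, - 564,  -  513, - 167, - 531/16,153, 175,  426,  475 , 530.32, 573, 670,981 ]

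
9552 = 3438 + 6114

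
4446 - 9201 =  - 4755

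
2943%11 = 6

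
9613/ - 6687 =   -  2 + 3761/6687 =-  1.44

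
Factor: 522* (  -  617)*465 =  - 2^1*3^3*5^1 *29^1*31^1*617^1 = - 149764410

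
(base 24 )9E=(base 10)230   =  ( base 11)19A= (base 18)CE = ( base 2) 11100110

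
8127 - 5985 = 2142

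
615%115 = 40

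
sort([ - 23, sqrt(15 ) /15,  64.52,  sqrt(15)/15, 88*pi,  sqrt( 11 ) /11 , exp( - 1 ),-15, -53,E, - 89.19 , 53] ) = [ - 89.19, - 53,  -  23, - 15,sqrt( 15)/15 , sqrt(15 )/15,sqrt(11)/11 , exp( - 1),E,53 , 64.52, 88*pi] 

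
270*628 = 169560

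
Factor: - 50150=-2^1*5^2*17^1 *59^1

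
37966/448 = 18983/224 = 84.75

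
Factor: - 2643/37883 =  -  3^1*43^( -1)= - 3/43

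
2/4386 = 1/2193 = 0.00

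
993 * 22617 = 22458681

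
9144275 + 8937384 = 18081659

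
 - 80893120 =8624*( - 9380)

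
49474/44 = 24737/22 = 1124.41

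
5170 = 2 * 2585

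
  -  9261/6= - 1544 + 1/2 = -1543.50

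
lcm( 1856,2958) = 94656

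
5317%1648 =373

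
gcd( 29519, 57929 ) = 1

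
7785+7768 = 15553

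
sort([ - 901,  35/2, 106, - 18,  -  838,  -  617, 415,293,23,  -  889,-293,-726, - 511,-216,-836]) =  [ - 901, - 889, -838,-836 ,-726,-617, - 511, - 293 ,-216, - 18,35/2,23, 106,293,415]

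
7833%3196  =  1441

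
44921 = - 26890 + 71811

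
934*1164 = 1087176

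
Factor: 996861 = 3^1*332287^1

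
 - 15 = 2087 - 2102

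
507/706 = 507/706 = 0.72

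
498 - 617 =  - 119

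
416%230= 186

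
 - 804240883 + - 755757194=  - 1559998077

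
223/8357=223/8357 = 0.03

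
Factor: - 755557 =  - 11^1*68687^1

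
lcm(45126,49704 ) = 3429576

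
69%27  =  15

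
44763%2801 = 2748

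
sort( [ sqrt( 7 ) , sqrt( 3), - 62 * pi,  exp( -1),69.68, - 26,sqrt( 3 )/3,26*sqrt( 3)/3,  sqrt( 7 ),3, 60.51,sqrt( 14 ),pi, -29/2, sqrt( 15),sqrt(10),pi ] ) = [ - 62*pi, - 26, - 29/2,  exp( - 1),  sqrt(3 ) /3,  sqrt (3),sqrt(7 ), sqrt( 7 ),3,pi,  pi,sqrt( 10),sqrt( 14), sqrt( 15),26*sqrt(3) /3,60.51, 69.68 ]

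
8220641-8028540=192101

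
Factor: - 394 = - 2^1*197^1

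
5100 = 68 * 75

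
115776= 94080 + 21696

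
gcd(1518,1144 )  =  22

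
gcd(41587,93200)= 1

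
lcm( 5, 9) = 45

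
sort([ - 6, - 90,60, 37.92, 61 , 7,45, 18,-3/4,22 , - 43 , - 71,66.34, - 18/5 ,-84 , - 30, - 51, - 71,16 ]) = [ - 90, - 84, - 71, - 71, - 51, - 43, - 30,-6, - 18/5, - 3/4, 7,16,18 , 22,37.92 , 45, 60,61,66.34]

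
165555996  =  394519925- 228963929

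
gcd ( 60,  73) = 1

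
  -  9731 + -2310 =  - 12041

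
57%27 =3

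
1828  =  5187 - 3359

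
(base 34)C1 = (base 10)409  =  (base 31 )d6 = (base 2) 110011001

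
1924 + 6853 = 8777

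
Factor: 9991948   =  2^2*19^1 * 73^1*1801^1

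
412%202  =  8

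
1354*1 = 1354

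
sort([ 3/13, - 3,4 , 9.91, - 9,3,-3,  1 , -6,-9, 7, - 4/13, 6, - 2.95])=[ - 9, - 9, - 6, - 3, - 3,- 2.95, - 4/13, 3/13, 1,3, 4,6,7, 9.91 ] 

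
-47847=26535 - 74382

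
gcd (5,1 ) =1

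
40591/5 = 8118 + 1/5 = 8118.20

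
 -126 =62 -188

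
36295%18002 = 291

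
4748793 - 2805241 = 1943552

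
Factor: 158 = 2^1*79^1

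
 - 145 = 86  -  231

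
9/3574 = 9/3574=0.00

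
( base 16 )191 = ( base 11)335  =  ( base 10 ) 401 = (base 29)do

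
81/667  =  81/667= 0.12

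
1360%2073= 1360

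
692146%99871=92920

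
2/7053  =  2/7053 = 0.00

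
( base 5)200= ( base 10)50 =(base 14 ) 38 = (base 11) 46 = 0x32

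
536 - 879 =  - 343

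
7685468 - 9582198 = -1896730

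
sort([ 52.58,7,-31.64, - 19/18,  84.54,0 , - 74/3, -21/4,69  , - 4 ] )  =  [ - 31.64, -74/3, - 21/4, - 4, - 19/18 , 0, 7 , 52.58 , 69, 84.54]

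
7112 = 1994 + 5118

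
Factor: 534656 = 2^7*4177^1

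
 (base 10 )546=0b1000100010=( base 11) 457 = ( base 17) 1f2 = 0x222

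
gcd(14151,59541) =267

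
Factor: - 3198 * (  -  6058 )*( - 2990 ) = - 57926717160 = - 2^3 * 3^1 * 5^1 * 13^3*23^1  *41^1 * 233^1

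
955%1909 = 955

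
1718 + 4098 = 5816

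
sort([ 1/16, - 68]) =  [ - 68,1/16] 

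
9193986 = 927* 9918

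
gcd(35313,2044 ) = 1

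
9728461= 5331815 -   -  4396646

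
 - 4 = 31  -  35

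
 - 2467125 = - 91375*27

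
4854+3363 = 8217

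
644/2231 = 28/97 = 0.29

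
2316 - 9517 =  - 7201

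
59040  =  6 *9840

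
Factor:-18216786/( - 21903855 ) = 2^1*5^( - 1) * 7^1 *71^( - 1)*103^1 * 131^( - 1 )*157^( - 1)*4211^1 = 6072262/7301285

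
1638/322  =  117/23  =  5.09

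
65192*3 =195576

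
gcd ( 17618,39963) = 1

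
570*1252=713640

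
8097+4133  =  12230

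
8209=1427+6782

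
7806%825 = 381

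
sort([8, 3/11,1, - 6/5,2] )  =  [ - 6/5, 3/11 , 1,2,8]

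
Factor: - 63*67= - 3^2*7^1*67^1 = -  4221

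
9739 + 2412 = 12151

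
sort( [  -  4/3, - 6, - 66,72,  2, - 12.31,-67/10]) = [-66,  -  12.31, - 67/10,-6, - 4/3, 2,72 ]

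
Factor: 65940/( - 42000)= - 2^(- 2 )*5^( - 2)*157^1 = - 157/100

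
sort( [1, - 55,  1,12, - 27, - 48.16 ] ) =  [ - 55, -48.16,  -  27,1, 1 , 12]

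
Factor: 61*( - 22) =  - 1342 = - 2^1*11^1*61^1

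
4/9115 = 4/9115  =  0.00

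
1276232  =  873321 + 402911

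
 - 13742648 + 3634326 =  - 10108322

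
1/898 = 1/898=0.00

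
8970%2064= 714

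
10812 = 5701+5111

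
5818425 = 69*84325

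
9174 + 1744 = 10918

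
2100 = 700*3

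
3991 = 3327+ 664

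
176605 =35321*5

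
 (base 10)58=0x3a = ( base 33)1p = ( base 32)1q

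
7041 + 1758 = 8799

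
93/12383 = 93/12383 =0.01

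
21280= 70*304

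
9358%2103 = 946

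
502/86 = 251/43=5.84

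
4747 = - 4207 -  - 8954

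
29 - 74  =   - 45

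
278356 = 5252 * 53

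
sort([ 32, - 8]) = [ - 8 , 32]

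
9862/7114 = 1 + 1374/3557 =1.39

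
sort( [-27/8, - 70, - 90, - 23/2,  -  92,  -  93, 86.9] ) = [ - 93 , - 92 , - 90, - 70, - 23/2,-27/8, 86.9] 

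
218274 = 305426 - 87152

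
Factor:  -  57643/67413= -3^( - 1 )*23^(  -  1 )*59^1 =- 59/69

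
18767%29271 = 18767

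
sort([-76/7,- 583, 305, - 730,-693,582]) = [-730, - 693 ,-583,  -  76/7, 305, 582 ] 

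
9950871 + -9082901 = 867970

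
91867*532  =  48873244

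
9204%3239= 2726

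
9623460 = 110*87486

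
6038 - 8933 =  - 2895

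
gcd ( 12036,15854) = 2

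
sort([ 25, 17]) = [17,25]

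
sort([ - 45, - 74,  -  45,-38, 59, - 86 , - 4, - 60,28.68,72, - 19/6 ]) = [ - 86 ,  -  74, - 60,-45,- 45,  -  38, - 4, - 19/6,28.68, 59 , 72]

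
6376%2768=840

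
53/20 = 2 + 13/20 = 2.65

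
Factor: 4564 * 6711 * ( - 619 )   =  -2^2 * 3^1 * 7^1*163^1*619^1*2237^1=- 18959353476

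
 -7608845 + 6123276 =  - 1485569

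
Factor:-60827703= - 3^1 *29^1*699169^1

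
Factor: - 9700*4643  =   - 45037100  =  -  2^2*5^2*97^1*4643^1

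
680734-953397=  - 272663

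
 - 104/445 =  - 1 + 341/445 = - 0.23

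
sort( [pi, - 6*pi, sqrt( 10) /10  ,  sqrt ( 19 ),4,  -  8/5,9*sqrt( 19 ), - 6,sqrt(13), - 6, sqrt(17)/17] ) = [  -  6*pi, - 6, - 6, - 8/5, sqrt( 17 )/17, sqrt( 10)/10, pi, sqrt ( 13),  4,sqrt( 19 ),9*sqrt (19 )] 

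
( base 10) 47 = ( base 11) 43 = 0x2f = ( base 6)115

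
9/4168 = 9/4168 = 0.00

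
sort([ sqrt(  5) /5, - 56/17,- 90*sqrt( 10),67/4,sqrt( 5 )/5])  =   [ - 90*sqrt( 10) ,-56/17, sqrt( 5) /5, sqrt( 5)/5,  67/4]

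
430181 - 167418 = 262763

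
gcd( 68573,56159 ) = 1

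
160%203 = 160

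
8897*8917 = 79334549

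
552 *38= 20976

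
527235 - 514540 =12695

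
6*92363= 554178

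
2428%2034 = 394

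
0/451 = 0 = 0.00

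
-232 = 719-951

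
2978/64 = 1489/32 = 46.53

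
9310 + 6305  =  15615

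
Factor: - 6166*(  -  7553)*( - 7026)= - 2^2*3^1 * 7^1*13^1*83^1*1171^1 *3083^1 = - 327213452748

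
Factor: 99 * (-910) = - 90090 = -2^1*3^2 * 5^1*7^1*11^1 * 13^1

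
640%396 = 244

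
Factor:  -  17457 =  - 3^1*11^1*23^2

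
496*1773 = 879408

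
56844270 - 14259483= 42584787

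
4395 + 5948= 10343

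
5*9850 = 49250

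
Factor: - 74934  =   - 2^1*3^2 * 23^1*181^1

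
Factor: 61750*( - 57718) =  - 3564086500=- 2^2*5^3*13^1* 19^1 * 28859^1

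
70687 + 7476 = 78163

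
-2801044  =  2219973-5021017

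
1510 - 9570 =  - 8060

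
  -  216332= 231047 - 447379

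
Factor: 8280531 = 3^2*7^1 *131437^1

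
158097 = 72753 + 85344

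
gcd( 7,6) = 1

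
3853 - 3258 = 595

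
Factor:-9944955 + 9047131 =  - 2^5*28057^1 =-897824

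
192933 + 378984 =571917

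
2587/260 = 199/20 = 9.95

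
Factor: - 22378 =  - 2^1*67^1*167^1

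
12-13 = -1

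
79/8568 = 79/8568=0.01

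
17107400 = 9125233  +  7982167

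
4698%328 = 106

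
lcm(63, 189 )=189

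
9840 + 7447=17287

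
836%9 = 8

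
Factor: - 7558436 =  - 2^2*53^1*101^1*353^1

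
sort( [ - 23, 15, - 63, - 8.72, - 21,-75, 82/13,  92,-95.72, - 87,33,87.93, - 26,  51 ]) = [ - 95.72 ,-87,-75, - 63  , - 26,- 23, - 21,  -  8.72,82/13,15, 33,51,87.93, 92] 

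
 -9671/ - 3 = 3223 + 2/3 = 3223.67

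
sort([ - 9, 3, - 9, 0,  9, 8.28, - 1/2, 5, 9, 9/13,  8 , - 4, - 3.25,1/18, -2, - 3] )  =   [ - 9 , -9, - 4,-3.25, - 3,  -  2,  -  1/2,0,1/18, 9/13, 3, 5, 8, 8.28, 9, 9]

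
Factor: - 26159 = -7^1*37^1*101^1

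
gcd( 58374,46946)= 2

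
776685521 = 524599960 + 252085561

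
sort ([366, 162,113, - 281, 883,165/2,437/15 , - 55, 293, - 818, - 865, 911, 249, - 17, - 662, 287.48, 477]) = [ - 865, - 818, - 662, - 281,-55, - 17, 437/15,165/2, 113,162,249, 287.48, 293 , 366,477, 883, 911]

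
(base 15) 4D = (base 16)49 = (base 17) 45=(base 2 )1001001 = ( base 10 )73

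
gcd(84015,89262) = 9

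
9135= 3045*3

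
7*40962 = 286734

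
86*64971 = 5587506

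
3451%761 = 407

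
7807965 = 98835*79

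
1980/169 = 1980/169 = 11.72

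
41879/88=41879/88 = 475.90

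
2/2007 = 2/2007 = 0.00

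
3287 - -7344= 10631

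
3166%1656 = 1510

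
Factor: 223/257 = 223^1*257^( - 1)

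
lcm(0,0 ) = 0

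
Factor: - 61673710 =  -2^1*5^1*7^1* 571^1*1543^1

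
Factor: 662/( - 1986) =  - 3^( - 1 ) = - 1/3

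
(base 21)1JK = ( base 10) 860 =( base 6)3552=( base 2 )1101011100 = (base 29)10J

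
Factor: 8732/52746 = 74/447 = 2^1*3^(  -  1) * 37^1*149^( - 1 ) 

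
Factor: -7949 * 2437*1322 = - 25609404586 = -  2^1*661^1*2437^1*7949^1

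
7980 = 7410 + 570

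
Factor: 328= 2^3*41^1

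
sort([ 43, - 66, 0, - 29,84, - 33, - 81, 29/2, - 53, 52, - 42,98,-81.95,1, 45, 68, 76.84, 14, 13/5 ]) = [ - 81.95,-81,- 66  ,- 53,-42, - 33 , -29,  0, 1, 13/5, 14 , 29/2,43 , 45,  52,68,76.84, 84 , 98] 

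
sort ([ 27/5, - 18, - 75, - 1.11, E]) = [ - 75, - 18, - 1.11,E, 27/5]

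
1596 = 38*42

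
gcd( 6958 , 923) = 71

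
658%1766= 658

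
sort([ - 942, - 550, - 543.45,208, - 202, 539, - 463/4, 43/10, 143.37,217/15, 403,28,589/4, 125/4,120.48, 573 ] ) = [ - 942, - 550,-543.45,  -  202,  -  463/4,43/10,  217/15, 28, 125/4, 120.48, 143.37,589/4, 208, 403, 539,  573]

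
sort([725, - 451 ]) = [- 451,725 ] 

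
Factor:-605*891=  - 539055 = - 3^4*5^1*11^3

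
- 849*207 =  - 175743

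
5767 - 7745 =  - 1978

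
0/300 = 0 = 0.00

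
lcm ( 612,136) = 1224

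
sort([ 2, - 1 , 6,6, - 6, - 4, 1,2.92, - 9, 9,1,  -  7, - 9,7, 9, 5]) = [ - 9, - 9, - 7, - 6, - 4, - 1,1, 1,2,2.92, 5,6,6,7,  9,9]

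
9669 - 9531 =138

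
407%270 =137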